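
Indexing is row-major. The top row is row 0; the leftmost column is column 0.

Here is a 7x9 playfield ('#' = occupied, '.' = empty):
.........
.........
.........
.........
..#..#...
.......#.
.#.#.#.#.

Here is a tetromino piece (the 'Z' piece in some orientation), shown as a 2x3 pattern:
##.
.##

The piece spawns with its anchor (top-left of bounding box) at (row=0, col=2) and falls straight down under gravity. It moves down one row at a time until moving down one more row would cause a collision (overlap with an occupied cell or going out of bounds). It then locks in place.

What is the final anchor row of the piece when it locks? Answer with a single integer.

Answer: 3

Derivation:
Spawn at (row=0, col=2). Try each row:
  row 0: fits
  row 1: fits
  row 2: fits
  row 3: fits
  row 4: blocked -> lock at row 3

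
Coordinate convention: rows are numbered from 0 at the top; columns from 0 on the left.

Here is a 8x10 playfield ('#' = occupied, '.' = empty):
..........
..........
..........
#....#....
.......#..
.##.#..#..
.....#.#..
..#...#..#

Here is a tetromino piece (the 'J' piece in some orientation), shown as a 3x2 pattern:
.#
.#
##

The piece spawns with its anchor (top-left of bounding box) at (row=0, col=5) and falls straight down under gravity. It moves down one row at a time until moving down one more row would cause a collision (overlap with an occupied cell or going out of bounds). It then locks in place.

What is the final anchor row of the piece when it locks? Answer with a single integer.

Answer: 0

Derivation:
Spawn at (row=0, col=5). Try each row:
  row 0: fits
  row 1: blocked -> lock at row 0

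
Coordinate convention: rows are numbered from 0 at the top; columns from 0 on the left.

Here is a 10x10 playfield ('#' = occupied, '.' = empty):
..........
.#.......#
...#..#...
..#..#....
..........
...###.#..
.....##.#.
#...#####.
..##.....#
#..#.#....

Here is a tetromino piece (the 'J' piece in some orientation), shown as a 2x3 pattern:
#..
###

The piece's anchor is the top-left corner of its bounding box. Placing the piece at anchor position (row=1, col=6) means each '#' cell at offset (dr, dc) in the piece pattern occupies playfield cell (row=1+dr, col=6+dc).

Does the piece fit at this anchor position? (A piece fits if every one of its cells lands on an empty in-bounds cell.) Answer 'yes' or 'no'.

Answer: no

Derivation:
Check each piece cell at anchor (1, 6):
  offset (0,0) -> (1,6): empty -> OK
  offset (1,0) -> (2,6): occupied ('#') -> FAIL
  offset (1,1) -> (2,7): empty -> OK
  offset (1,2) -> (2,8): empty -> OK
All cells valid: no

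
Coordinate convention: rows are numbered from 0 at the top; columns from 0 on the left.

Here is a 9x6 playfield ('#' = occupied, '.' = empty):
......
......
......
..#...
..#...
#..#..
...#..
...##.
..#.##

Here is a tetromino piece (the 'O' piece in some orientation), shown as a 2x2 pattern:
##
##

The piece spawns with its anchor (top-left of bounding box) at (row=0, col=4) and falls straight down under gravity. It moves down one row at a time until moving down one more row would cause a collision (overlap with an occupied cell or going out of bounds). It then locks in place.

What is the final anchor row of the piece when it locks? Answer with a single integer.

Answer: 5

Derivation:
Spawn at (row=0, col=4). Try each row:
  row 0: fits
  row 1: fits
  row 2: fits
  row 3: fits
  row 4: fits
  row 5: fits
  row 6: blocked -> lock at row 5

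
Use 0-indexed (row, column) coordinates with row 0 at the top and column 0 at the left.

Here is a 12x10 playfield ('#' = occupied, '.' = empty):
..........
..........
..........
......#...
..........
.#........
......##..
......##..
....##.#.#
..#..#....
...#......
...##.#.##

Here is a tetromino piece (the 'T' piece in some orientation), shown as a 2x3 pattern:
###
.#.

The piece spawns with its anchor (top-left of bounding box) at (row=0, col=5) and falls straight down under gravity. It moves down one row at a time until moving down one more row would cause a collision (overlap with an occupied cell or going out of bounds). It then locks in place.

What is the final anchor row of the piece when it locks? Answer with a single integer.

Answer: 1

Derivation:
Spawn at (row=0, col=5). Try each row:
  row 0: fits
  row 1: fits
  row 2: blocked -> lock at row 1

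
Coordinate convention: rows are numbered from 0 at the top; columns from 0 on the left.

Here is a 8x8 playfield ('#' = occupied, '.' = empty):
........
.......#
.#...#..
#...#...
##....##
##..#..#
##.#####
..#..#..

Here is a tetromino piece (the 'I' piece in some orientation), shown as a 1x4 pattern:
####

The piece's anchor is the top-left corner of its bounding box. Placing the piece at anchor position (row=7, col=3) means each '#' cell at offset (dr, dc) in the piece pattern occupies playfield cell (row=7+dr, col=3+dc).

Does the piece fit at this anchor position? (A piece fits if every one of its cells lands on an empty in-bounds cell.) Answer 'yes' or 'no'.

Answer: no

Derivation:
Check each piece cell at anchor (7, 3):
  offset (0,0) -> (7,3): empty -> OK
  offset (0,1) -> (7,4): empty -> OK
  offset (0,2) -> (7,5): occupied ('#') -> FAIL
  offset (0,3) -> (7,6): empty -> OK
All cells valid: no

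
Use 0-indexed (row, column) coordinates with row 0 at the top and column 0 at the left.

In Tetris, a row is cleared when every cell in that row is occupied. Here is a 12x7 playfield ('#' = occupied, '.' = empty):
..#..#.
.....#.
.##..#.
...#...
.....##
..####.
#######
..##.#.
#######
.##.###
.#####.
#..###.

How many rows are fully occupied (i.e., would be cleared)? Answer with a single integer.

Answer: 2

Derivation:
Check each row:
  row 0: 5 empty cells -> not full
  row 1: 6 empty cells -> not full
  row 2: 4 empty cells -> not full
  row 3: 6 empty cells -> not full
  row 4: 5 empty cells -> not full
  row 5: 3 empty cells -> not full
  row 6: 0 empty cells -> FULL (clear)
  row 7: 4 empty cells -> not full
  row 8: 0 empty cells -> FULL (clear)
  row 9: 2 empty cells -> not full
  row 10: 2 empty cells -> not full
  row 11: 3 empty cells -> not full
Total rows cleared: 2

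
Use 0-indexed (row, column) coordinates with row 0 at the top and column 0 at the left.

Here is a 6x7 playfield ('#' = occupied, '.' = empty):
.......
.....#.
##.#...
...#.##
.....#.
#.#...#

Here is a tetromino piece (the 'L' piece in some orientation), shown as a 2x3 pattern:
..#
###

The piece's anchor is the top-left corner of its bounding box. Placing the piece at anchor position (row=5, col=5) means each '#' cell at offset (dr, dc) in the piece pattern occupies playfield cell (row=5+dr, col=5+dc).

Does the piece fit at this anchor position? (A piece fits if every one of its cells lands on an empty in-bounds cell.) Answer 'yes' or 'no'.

Check each piece cell at anchor (5, 5):
  offset (0,2) -> (5,7): out of bounds -> FAIL
  offset (1,0) -> (6,5): out of bounds -> FAIL
  offset (1,1) -> (6,6): out of bounds -> FAIL
  offset (1,2) -> (6,7): out of bounds -> FAIL
All cells valid: no

Answer: no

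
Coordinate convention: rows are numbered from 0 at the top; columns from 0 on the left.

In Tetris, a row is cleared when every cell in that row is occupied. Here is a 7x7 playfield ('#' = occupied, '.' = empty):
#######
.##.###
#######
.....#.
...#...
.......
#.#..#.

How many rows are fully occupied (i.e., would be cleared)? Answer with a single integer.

Answer: 2

Derivation:
Check each row:
  row 0: 0 empty cells -> FULL (clear)
  row 1: 2 empty cells -> not full
  row 2: 0 empty cells -> FULL (clear)
  row 3: 6 empty cells -> not full
  row 4: 6 empty cells -> not full
  row 5: 7 empty cells -> not full
  row 6: 4 empty cells -> not full
Total rows cleared: 2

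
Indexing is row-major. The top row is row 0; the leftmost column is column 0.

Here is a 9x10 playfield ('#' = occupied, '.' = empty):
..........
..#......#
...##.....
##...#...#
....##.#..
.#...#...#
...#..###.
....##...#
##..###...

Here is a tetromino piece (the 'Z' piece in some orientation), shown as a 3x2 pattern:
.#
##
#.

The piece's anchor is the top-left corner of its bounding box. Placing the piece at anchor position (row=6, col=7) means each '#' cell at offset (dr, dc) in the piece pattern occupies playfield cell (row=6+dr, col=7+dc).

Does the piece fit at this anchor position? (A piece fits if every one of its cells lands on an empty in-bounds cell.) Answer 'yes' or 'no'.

Answer: no

Derivation:
Check each piece cell at anchor (6, 7):
  offset (0,1) -> (6,8): occupied ('#') -> FAIL
  offset (1,0) -> (7,7): empty -> OK
  offset (1,1) -> (7,8): empty -> OK
  offset (2,0) -> (8,7): empty -> OK
All cells valid: no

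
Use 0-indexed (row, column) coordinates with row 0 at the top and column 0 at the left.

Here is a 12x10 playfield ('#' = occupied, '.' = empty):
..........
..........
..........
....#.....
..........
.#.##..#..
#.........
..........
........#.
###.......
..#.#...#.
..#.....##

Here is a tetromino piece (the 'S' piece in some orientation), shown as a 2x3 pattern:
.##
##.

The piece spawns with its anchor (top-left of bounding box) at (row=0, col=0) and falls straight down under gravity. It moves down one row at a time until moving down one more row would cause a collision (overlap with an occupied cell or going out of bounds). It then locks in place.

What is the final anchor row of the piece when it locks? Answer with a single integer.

Answer: 3

Derivation:
Spawn at (row=0, col=0). Try each row:
  row 0: fits
  row 1: fits
  row 2: fits
  row 3: fits
  row 4: blocked -> lock at row 3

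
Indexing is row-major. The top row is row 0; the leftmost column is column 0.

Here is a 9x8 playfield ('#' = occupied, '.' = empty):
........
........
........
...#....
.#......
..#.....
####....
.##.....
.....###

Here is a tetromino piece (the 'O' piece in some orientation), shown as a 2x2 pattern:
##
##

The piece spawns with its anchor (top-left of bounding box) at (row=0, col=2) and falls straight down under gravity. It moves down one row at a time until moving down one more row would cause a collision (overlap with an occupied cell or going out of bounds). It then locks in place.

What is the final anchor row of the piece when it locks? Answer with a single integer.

Spawn at (row=0, col=2). Try each row:
  row 0: fits
  row 1: fits
  row 2: blocked -> lock at row 1

Answer: 1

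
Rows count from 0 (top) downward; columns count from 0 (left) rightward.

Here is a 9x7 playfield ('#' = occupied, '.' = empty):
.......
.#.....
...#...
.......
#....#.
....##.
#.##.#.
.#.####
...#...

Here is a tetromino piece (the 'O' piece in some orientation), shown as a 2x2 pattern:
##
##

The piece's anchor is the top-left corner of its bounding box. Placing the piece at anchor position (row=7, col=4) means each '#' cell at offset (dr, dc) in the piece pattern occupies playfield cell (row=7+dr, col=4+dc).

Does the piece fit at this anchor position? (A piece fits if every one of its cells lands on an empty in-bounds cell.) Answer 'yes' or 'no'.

Answer: no

Derivation:
Check each piece cell at anchor (7, 4):
  offset (0,0) -> (7,4): occupied ('#') -> FAIL
  offset (0,1) -> (7,5): occupied ('#') -> FAIL
  offset (1,0) -> (8,4): empty -> OK
  offset (1,1) -> (8,5): empty -> OK
All cells valid: no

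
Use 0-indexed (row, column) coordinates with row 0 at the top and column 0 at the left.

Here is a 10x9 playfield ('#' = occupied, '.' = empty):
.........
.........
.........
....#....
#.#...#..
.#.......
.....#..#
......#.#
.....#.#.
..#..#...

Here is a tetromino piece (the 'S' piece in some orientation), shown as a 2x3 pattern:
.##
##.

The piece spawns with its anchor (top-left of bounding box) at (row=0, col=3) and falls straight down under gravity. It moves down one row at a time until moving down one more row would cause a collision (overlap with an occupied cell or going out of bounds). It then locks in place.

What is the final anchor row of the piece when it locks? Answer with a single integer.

Spawn at (row=0, col=3). Try each row:
  row 0: fits
  row 1: fits
  row 2: blocked -> lock at row 1

Answer: 1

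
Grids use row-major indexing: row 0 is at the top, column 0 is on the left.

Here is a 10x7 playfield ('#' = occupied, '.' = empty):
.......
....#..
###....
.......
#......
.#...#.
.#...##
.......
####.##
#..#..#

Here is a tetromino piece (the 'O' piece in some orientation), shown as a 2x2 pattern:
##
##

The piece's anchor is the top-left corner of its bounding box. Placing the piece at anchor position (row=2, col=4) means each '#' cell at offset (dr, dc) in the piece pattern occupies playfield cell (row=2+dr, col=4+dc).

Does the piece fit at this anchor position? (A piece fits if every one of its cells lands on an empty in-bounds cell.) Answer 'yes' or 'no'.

Check each piece cell at anchor (2, 4):
  offset (0,0) -> (2,4): empty -> OK
  offset (0,1) -> (2,5): empty -> OK
  offset (1,0) -> (3,4): empty -> OK
  offset (1,1) -> (3,5): empty -> OK
All cells valid: yes

Answer: yes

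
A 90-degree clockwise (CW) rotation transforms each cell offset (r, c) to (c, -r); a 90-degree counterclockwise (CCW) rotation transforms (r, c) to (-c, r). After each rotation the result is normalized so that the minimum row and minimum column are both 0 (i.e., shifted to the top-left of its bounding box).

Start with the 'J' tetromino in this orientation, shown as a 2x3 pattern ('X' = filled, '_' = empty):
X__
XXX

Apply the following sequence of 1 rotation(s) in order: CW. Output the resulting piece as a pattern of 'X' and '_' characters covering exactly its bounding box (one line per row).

Start:
X__
XXX
After rotation 1 (CW):
XX
X_
X_

Answer: XX
X_
X_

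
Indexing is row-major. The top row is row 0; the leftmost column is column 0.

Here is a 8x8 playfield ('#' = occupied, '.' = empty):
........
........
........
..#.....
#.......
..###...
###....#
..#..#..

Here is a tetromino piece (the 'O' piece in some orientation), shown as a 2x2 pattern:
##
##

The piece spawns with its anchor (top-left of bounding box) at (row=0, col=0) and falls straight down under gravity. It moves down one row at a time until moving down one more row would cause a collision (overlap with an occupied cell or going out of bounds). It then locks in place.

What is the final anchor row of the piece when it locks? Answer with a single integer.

Answer: 2

Derivation:
Spawn at (row=0, col=0). Try each row:
  row 0: fits
  row 1: fits
  row 2: fits
  row 3: blocked -> lock at row 2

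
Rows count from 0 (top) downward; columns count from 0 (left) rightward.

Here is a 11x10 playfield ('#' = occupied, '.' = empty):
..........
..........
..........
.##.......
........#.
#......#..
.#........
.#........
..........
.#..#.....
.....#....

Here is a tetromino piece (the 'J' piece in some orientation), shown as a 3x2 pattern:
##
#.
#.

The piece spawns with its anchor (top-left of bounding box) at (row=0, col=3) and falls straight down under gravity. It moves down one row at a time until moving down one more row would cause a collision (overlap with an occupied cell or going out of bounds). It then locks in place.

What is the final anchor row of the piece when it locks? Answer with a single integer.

Spawn at (row=0, col=3). Try each row:
  row 0: fits
  row 1: fits
  row 2: fits
  row 3: fits
  row 4: fits
  row 5: fits
  row 6: fits
  row 7: fits
  row 8: fits
  row 9: blocked -> lock at row 8

Answer: 8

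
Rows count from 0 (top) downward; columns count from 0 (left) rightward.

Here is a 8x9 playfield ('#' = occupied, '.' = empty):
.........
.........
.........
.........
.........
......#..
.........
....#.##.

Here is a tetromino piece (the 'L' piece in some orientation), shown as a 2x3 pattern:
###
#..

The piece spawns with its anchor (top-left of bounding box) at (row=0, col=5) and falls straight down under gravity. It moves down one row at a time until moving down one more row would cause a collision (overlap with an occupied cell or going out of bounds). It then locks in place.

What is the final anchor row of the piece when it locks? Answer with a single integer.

Answer: 4

Derivation:
Spawn at (row=0, col=5). Try each row:
  row 0: fits
  row 1: fits
  row 2: fits
  row 3: fits
  row 4: fits
  row 5: blocked -> lock at row 4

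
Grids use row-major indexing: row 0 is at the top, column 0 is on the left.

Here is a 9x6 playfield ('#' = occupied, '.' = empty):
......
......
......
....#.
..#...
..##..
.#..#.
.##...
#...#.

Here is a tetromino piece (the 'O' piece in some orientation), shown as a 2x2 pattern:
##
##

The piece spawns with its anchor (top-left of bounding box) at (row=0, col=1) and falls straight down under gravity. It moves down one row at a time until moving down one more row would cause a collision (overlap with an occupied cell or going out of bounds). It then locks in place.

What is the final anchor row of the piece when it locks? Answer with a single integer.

Spawn at (row=0, col=1). Try each row:
  row 0: fits
  row 1: fits
  row 2: fits
  row 3: blocked -> lock at row 2

Answer: 2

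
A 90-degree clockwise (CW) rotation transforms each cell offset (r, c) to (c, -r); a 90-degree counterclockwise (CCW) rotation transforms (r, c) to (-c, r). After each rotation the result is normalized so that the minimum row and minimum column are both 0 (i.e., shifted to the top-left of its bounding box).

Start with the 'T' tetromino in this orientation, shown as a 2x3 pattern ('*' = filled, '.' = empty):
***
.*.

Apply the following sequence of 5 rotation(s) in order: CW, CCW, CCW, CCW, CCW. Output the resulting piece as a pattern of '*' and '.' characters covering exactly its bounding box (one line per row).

Start:
***
.*.
After rotation 1 (CW):
.*
**
.*
After rotation 2 (CCW):
***
.*.
After rotation 3 (CCW):
*.
**
*.
After rotation 4 (CCW):
.*.
***
After rotation 5 (CCW):
.*
**
.*

Answer: .*
**
.*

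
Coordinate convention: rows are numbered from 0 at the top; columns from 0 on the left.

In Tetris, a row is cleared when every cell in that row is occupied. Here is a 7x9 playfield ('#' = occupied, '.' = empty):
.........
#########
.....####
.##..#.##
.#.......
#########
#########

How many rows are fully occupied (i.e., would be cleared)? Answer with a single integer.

Check each row:
  row 0: 9 empty cells -> not full
  row 1: 0 empty cells -> FULL (clear)
  row 2: 5 empty cells -> not full
  row 3: 4 empty cells -> not full
  row 4: 8 empty cells -> not full
  row 5: 0 empty cells -> FULL (clear)
  row 6: 0 empty cells -> FULL (clear)
Total rows cleared: 3

Answer: 3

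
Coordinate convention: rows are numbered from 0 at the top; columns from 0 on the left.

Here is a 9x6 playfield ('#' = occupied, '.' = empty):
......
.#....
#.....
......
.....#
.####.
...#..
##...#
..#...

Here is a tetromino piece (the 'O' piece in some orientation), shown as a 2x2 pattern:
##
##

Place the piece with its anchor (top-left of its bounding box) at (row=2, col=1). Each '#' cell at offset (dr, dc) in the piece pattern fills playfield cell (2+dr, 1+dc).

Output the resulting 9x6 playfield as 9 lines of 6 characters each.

Fill (2+0,1+0) = (2,1)
Fill (2+0,1+1) = (2,2)
Fill (2+1,1+0) = (3,1)
Fill (2+1,1+1) = (3,2)

Answer: ......
.#....
###...
.##...
.....#
.####.
...#..
##...#
..#...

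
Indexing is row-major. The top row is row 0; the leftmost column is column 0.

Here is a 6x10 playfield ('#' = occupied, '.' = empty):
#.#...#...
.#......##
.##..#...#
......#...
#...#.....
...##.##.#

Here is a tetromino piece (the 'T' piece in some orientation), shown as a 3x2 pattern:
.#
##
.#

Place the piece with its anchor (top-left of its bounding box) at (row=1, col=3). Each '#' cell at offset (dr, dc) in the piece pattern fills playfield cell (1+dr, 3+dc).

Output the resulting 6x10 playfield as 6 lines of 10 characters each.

Answer: #.#...#...
.#..#...##
.#####...#
....#.#...
#...#.....
...##.##.#

Derivation:
Fill (1+0,3+1) = (1,4)
Fill (1+1,3+0) = (2,3)
Fill (1+1,3+1) = (2,4)
Fill (1+2,3+1) = (3,4)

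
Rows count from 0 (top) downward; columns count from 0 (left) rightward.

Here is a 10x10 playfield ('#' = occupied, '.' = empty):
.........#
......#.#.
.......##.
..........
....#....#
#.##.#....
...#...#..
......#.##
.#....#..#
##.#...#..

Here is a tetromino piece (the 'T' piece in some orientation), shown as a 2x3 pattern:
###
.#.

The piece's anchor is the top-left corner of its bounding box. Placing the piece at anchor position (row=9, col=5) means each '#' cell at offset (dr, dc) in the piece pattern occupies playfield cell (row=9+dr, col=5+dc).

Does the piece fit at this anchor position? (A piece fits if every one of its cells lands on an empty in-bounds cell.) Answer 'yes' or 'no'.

Answer: no

Derivation:
Check each piece cell at anchor (9, 5):
  offset (0,0) -> (9,5): empty -> OK
  offset (0,1) -> (9,6): empty -> OK
  offset (0,2) -> (9,7): occupied ('#') -> FAIL
  offset (1,1) -> (10,6): out of bounds -> FAIL
All cells valid: no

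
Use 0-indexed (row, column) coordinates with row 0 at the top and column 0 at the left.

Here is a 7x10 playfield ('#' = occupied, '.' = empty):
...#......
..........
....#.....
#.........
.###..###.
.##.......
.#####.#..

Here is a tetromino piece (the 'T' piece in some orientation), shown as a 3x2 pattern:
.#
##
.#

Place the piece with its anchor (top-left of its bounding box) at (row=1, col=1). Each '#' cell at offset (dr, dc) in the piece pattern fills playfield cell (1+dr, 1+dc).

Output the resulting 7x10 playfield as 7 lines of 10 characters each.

Answer: ...#......
..#.......
.##.#.....
#.#.......
.###..###.
.##.......
.#####.#..

Derivation:
Fill (1+0,1+1) = (1,2)
Fill (1+1,1+0) = (2,1)
Fill (1+1,1+1) = (2,2)
Fill (1+2,1+1) = (3,2)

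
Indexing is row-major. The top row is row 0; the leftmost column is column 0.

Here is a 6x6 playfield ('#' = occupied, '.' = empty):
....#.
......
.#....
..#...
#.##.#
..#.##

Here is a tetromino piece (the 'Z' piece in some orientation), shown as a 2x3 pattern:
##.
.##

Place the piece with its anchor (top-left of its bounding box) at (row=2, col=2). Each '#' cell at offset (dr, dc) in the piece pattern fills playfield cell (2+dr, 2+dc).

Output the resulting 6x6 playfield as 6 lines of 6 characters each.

Answer: ....#.
......
.###..
..###.
#.##.#
..#.##

Derivation:
Fill (2+0,2+0) = (2,2)
Fill (2+0,2+1) = (2,3)
Fill (2+1,2+1) = (3,3)
Fill (2+1,2+2) = (3,4)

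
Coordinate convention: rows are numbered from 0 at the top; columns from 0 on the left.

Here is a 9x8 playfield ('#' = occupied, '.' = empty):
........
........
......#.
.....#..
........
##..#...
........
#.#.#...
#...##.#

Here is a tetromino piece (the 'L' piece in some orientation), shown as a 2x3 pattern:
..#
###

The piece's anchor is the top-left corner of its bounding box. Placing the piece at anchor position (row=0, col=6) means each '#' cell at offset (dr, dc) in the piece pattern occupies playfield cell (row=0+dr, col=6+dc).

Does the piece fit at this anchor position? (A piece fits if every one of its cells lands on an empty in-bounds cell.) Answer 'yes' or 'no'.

Check each piece cell at anchor (0, 6):
  offset (0,2) -> (0,8): out of bounds -> FAIL
  offset (1,0) -> (1,6): empty -> OK
  offset (1,1) -> (1,7): empty -> OK
  offset (1,2) -> (1,8): out of bounds -> FAIL
All cells valid: no

Answer: no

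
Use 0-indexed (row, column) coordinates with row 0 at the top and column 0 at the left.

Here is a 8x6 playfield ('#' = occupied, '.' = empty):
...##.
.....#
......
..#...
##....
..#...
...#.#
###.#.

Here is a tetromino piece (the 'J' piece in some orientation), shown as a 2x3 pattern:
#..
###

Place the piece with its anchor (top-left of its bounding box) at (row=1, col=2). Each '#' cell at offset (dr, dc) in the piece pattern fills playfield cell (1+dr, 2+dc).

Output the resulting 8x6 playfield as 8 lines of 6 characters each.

Answer: ...##.
..#..#
..###.
..#...
##....
..#...
...#.#
###.#.

Derivation:
Fill (1+0,2+0) = (1,2)
Fill (1+1,2+0) = (2,2)
Fill (1+1,2+1) = (2,3)
Fill (1+1,2+2) = (2,4)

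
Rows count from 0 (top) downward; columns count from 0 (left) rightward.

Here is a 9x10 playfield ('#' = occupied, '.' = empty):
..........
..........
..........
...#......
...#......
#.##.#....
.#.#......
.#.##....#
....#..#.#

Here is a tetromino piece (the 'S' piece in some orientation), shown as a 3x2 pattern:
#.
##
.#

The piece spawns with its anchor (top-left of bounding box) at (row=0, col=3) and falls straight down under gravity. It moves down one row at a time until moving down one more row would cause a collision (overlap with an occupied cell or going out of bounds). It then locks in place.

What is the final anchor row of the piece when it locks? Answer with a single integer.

Spawn at (row=0, col=3). Try each row:
  row 0: fits
  row 1: fits
  row 2: blocked -> lock at row 1

Answer: 1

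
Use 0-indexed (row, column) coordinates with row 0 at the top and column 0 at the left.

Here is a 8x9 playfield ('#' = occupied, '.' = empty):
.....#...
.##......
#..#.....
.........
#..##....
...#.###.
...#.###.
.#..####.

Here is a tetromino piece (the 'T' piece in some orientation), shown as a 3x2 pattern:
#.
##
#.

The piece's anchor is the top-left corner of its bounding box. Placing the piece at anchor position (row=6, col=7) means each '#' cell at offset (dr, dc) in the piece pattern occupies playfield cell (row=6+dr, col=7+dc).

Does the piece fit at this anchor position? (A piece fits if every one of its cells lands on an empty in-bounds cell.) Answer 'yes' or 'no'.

Check each piece cell at anchor (6, 7):
  offset (0,0) -> (6,7): occupied ('#') -> FAIL
  offset (1,0) -> (7,7): occupied ('#') -> FAIL
  offset (1,1) -> (7,8): empty -> OK
  offset (2,0) -> (8,7): out of bounds -> FAIL
All cells valid: no

Answer: no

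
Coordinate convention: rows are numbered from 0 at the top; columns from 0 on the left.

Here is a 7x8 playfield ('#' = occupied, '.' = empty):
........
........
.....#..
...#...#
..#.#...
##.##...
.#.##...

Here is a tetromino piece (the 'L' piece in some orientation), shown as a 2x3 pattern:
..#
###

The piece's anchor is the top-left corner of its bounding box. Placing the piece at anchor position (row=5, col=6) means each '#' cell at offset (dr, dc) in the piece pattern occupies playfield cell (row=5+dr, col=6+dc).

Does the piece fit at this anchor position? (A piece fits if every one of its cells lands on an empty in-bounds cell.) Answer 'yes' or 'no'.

Answer: no

Derivation:
Check each piece cell at anchor (5, 6):
  offset (0,2) -> (5,8): out of bounds -> FAIL
  offset (1,0) -> (6,6): empty -> OK
  offset (1,1) -> (6,7): empty -> OK
  offset (1,2) -> (6,8): out of bounds -> FAIL
All cells valid: no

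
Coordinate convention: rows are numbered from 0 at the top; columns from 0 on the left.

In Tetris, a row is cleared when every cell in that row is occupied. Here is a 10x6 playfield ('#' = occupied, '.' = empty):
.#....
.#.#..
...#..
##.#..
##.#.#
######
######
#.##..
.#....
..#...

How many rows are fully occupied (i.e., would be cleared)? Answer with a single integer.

Check each row:
  row 0: 5 empty cells -> not full
  row 1: 4 empty cells -> not full
  row 2: 5 empty cells -> not full
  row 3: 3 empty cells -> not full
  row 4: 2 empty cells -> not full
  row 5: 0 empty cells -> FULL (clear)
  row 6: 0 empty cells -> FULL (clear)
  row 7: 3 empty cells -> not full
  row 8: 5 empty cells -> not full
  row 9: 5 empty cells -> not full
Total rows cleared: 2

Answer: 2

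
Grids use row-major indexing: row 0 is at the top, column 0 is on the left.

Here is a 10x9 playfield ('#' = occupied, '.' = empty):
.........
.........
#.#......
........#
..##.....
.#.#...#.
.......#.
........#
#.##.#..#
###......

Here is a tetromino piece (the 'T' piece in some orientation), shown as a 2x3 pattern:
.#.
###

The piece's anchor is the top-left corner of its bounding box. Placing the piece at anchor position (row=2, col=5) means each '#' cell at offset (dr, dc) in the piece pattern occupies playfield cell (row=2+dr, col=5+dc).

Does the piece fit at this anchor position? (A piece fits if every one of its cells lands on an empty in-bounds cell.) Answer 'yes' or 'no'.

Answer: yes

Derivation:
Check each piece cell at anchor (2, 5):
  offset (0,1) -> (2,6): empty -> OK
  offset (1,0) -> (3,5): empty -> OK
  offset (1,1) -> (3,6): empty -> OK
  offset (1,2) -> (3,7): empty -> OK
All cells valid: yes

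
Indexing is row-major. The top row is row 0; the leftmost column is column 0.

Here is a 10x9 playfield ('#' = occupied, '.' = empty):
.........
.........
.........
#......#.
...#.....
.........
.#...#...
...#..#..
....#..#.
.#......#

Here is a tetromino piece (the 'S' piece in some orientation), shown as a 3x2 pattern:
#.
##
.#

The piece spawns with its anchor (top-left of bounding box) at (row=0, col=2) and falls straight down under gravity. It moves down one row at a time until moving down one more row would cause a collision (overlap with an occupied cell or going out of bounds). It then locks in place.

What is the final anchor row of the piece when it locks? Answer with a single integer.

Spawn at (row=0, col=2). Try each row:
  row 0: fits
  row 1: fits
  row 2: blocked -> lock at row 1

Answer: 1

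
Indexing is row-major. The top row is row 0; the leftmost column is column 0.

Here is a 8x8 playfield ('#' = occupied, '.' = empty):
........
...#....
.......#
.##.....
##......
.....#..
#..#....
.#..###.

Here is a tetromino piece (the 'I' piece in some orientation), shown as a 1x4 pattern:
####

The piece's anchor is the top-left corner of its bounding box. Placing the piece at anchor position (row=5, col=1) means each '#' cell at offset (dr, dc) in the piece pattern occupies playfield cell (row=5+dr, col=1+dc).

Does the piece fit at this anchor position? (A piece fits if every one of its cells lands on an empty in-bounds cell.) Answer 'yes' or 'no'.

Answer: yes

Derivation:
Check each piece cell at anchor (5, 1):
  offset (0,0) -> (5,1): empty -> OK
  offset (0,1) -> (5,2): empty -> OK
  offset (0,2) -> (5,3): empty -> OK
  offset (0,3) -> (5,4): empty -> OK
All cells valid: yes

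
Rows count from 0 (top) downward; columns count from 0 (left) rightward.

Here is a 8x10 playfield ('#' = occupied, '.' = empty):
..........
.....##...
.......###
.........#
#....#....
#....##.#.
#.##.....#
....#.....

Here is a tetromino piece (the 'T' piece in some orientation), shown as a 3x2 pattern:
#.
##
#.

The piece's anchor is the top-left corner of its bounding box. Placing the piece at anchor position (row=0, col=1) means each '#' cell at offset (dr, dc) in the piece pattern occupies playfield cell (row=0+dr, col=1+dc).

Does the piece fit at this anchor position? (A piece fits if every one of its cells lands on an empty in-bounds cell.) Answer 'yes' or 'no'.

Check each piece cell at anchor (0, 1):
  offset (0,0) -> (0,1): empty -> OK
  offset (1,0) -> (1,1): empty -> OK
  offset (1,1) -> (1,2): empty -> OK
  offset (2,0) -> (2,1): empty -> OK
All cells valid: yes

Answer: yes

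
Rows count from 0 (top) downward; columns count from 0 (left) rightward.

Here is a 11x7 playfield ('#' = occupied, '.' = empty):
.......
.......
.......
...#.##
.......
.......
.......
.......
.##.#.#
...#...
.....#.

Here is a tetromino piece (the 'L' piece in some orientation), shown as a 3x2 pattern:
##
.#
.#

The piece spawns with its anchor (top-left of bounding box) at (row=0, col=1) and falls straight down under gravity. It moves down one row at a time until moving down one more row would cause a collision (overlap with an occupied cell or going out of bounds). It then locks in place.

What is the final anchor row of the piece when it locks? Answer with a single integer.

Spawn at (row=0, col=1). Try each row:
  row 0: fits
  row 1: fits
  row 2: fits
  row 3: fits
  row 4: fits
  row 5: fits
  row 6: blocked -> lock at row 5

Answer: 5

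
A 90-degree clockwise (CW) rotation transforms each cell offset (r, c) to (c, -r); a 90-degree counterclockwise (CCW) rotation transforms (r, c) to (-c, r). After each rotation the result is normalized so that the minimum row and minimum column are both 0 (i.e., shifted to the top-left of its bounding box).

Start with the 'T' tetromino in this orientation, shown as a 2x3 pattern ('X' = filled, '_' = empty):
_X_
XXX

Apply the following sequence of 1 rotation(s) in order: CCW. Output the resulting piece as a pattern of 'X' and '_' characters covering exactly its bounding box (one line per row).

Answer: _X
XX
_X

Derivation:
Start:
_X_
XXX
After rotation 1 (CCW):
_X
XX
_X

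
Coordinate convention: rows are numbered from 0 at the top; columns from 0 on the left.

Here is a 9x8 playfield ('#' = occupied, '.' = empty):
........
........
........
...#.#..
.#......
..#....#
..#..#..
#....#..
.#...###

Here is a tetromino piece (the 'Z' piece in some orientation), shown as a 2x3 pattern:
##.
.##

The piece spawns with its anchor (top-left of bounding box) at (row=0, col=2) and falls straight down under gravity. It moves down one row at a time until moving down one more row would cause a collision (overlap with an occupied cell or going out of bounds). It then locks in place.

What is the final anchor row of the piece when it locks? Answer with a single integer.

Spawn at (row=0, col=2). Try each row:
  row 0: fits
  row 1: fits
  row 2: blocked -> lock at row 1

Answer: 1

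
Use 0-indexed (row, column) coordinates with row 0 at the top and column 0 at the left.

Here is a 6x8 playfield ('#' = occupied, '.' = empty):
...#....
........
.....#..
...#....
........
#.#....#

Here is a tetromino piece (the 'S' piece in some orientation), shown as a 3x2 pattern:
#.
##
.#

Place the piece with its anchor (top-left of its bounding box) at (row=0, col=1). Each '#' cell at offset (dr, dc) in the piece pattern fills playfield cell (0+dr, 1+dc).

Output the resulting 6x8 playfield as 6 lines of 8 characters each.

Fill (0+0,1+0) = (0,1)
Fill (0+1,1+0) = (1,1)
Fill (0+1,1+1) = (1,2)
Fill (0+2,1+1) = (2,2)

Answer: .#.#....
.##.....
..#..#..
...#....
........
#.#....#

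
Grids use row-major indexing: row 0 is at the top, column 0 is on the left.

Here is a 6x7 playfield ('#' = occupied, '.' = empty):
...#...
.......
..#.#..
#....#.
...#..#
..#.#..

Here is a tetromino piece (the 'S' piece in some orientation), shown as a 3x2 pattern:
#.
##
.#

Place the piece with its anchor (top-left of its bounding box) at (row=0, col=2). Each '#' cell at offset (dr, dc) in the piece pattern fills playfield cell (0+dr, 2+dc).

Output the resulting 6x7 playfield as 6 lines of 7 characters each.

Fill (0+0,2+0) = (0,2)
Fill (0+1,2+0) = (1,2)
Fill (0+1,2+1) = (1,3)
Fill (0+2,2+1) = (2,3)

Answer: ..##...
..##...
..###..
#....#.
...#..#
..#.#..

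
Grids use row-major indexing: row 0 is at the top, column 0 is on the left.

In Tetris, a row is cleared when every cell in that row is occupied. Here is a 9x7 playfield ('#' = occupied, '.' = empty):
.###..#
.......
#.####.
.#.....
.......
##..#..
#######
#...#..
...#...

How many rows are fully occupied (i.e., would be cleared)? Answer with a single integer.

Check each row:
  row 0: 3 empty cells -> not full
  row 1: 7 empty cells -> not full
  row 2: 2 empty cells -> not full
  row 3: 6 empty cells -> not full
  row 4: 7 empty cells -> not full
  row 5: 4 empty cells -> not full
  row 6: 0 empty cells -> FULL (clear)
  row 7: 5 empty cells -> not full
  row 8: 6 empty cells -> not full
Total rows cleared: 1

Answer: 1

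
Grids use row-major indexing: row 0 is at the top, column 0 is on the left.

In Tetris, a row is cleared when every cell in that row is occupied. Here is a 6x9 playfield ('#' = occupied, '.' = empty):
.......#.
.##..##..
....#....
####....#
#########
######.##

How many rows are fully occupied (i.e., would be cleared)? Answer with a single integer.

Answer: 1

Derivation:
Check each row:
  row 0: 8 empty cells -> not full
  row 1: 5 empty cells -> not full
  row 2: 8 empty cells -> not full
  row 3: 4 empty cells -> not full
  row 4: 0 empty cells -> FULL (clear)
  row 5: 1 empty cell -> not full
Total rows cleared: 1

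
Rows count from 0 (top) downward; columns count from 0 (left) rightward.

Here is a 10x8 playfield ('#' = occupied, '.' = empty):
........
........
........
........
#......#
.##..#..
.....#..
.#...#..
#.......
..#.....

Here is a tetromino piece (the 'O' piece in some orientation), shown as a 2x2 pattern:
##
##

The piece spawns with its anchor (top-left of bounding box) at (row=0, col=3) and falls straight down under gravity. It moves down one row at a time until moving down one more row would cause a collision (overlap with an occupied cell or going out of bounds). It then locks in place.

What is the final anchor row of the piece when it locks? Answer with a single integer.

Answer: 8

Derivation:
Spawn at (row=0, col=3). Try each row:
  row 0: fits
  row 1: fits
  row 2: fits
  row 3: fits
  row 4: fits
  row 5: fits
  row 6: fits
  row 7: fits
  row 8: fits
  row 9: blocked -> lock at row 8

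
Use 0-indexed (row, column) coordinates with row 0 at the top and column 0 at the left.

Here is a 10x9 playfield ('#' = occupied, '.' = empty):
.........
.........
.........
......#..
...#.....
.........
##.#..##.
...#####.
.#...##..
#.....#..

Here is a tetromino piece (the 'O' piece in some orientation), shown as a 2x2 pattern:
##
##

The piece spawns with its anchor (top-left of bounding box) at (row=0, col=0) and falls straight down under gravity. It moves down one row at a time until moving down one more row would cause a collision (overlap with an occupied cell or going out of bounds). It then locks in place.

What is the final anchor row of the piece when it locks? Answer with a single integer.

Answer: 4

Derivation:
Spawn at (row=0, col=0). Try each row:
  row 0: fits
  row 1: fits
  row 2: fits
  row 3: fits
  row 4: fits
  row 5: blocked -> lock at row 4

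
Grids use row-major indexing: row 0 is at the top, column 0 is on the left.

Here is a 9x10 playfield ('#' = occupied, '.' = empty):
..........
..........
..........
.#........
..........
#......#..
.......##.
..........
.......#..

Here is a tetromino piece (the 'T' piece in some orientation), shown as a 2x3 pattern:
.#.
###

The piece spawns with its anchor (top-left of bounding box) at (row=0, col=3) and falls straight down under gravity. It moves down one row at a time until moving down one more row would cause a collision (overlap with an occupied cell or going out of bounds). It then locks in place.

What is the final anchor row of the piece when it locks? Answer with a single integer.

Answer: 7

Derivation:
Spawn at (row=0, col=3). Try each row:
  row 0: fits
  row 1: fits
  row 2: fits
  row 3: fits
  row 4: fits
  row 5: fits
  row 6: fits
  row 7: fits
  row 8: blocked -> lock at row 7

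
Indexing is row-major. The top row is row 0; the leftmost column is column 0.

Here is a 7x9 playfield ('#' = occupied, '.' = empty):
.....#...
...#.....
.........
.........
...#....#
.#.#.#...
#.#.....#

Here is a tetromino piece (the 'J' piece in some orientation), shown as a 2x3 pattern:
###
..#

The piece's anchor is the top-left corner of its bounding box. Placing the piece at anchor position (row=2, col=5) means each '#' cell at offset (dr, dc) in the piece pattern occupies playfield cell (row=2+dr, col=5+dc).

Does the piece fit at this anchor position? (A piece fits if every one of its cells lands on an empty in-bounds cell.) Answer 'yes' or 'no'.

Check each piece cell at anchor (2, 5):
  offset (0,0) -> (2,5): empty -> OK
  offset (0,1) -> (2,6): empty -> OK
  offset (0,2) -> (2,7): empty -> OK
  offset (1,2) -> (3,7): empty -> OK
All cells valid: yes

Answer: yes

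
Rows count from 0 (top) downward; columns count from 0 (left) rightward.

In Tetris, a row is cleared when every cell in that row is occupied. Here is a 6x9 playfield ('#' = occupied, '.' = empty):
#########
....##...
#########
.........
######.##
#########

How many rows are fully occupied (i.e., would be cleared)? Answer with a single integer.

Check each row:
  row 0: 0 empty cells -> FULL (clear)
  row 1: 7 empty cells -> not full
  row 2: 0 empty cells -> FULL (clear)
  row 3: 9 empty cells -> not full
  row 4: 1 empty cell -> not full
  row 5: 0 empty cells -> FULL (clear)
Total rows cleared: 3

Answer: 3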